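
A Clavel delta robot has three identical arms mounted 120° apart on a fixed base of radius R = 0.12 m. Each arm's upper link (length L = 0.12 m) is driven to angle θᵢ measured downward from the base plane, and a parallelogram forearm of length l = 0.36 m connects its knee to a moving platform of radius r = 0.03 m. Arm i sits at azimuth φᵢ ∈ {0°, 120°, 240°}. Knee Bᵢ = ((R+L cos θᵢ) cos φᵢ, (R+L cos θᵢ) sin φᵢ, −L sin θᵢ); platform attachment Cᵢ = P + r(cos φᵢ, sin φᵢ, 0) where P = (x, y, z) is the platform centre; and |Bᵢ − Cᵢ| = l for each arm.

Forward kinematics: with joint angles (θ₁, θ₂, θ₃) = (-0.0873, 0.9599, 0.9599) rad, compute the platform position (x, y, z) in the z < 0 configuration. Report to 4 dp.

O1 = (0.2095·cos0.0°, 0.2095·sin0.0°, 0.0105) = (0.2095, 0.0000, 0.0105)
φ2=120.0°: virtual centre (-0.0794, 0.1376, -0.0983), radius l
O3 = (0.1588·cos240.0°, 0.1588·sin240.0°, -0.0983) = (-0.0794, -0.1376, -0.0983)
eliminate P² terms by subtracting sphere 1 from 2 and 3
plane₁₂: -0.5779x+0.2751y+-0.2175z = -0.0091
det = 0.3180;  x = 0.0158+-0.3764z,  y = 0.0000+0.0000z
into |P−O₁|² = l²: 1.1417z² + 0.1249z + -0.0920 = 0;  Δ = 0.4355;  z = -0.3437 or 0.2343 → z<0 root = -0.3437
x = 0.1452, y = 0.0000

(0.1452, 0.0000, -0.3437)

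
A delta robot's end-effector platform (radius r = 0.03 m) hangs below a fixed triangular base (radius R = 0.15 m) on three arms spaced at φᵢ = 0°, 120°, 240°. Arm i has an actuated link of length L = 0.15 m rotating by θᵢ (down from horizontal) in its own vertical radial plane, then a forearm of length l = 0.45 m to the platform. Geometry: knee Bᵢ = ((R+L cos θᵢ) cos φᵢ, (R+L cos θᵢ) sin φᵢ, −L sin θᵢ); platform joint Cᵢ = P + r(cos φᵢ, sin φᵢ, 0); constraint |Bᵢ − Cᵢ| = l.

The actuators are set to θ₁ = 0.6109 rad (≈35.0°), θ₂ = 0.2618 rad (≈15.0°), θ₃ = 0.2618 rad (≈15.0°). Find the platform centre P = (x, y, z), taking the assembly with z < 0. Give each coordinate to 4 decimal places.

φ1=0.0°: virtual centre (0.2429, 0.0000, -0.0860), radius l
φ2=120.0°: virtual centre (-0.1324, 0.2294, -0.0388), radius l
φ3=240.0°: virtual centre (-0.1324, -0.2294, -0.0388), radius l
|S₂|²−|S₁|² = 0.0053;  |S₃|²−|S₁|² = 0.0053
[-0.7506 0.4588 0.0944]·P = 0.0053;  [-0.7506 -0.4588 0.0944]·P = 0.0053
Cramer: x(z) = -0.0070+0.1258z;  y(z) = 0.0000-0.0000z
into |P−S₁|² = l²: 1.0158z² + 0.1092z + -0.1326 = 0;  Δ = 0.5509;  z = -0.4191 or 0.3116 → z<0 root = -0.4191
x = -0.0598, y = 0.0000

(-0.0598, 0.0000, -0.4191)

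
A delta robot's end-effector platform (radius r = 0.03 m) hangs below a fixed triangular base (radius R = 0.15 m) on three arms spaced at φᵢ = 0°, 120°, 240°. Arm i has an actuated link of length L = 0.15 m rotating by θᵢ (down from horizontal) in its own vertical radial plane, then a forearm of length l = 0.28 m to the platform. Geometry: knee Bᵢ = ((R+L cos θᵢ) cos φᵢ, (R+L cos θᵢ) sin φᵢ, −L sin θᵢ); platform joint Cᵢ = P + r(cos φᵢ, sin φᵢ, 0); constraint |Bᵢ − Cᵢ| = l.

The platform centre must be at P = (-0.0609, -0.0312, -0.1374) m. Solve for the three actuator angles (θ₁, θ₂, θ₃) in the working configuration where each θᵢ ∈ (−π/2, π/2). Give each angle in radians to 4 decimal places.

θ₁ = 0.8724, θ₂ = 0.3491, θ₃ = -0.3493

rotate P by −φ1: (-0.0609, -0.0312, -0.1374)
  A=0.1809, B=-0.1374, C=(l²−L²−A²−y'²−z²)/(2L)=0.0111
  γ=atan2(-0.1374,0.1809)=-0.6496;  ψ=arccos(0.0488)=1.5220;  θ1=γ+ψ≈0.8724
arm 2 (φ=120.0°): x'=0.0034, y'=0.0683
  A=0.1166, B=-0.1374, C=(l²−L²−A²−y'²−z²)/(2L)=0.0625
  √(A²+B²)=0.1802;  θ2 = -0.8672+1.2163 ≈ 0.3491
φ3=240.0° → target in arm frame (0.0575, -0.0371)
  A=0.0625, B=-0.1374, C=(l²−L²−A²−y'²−z²)/(2L)=0.1058
  √(A²+B²)=0.1510;  θ3 = -1.1437+0.7945 ≈ -0.3493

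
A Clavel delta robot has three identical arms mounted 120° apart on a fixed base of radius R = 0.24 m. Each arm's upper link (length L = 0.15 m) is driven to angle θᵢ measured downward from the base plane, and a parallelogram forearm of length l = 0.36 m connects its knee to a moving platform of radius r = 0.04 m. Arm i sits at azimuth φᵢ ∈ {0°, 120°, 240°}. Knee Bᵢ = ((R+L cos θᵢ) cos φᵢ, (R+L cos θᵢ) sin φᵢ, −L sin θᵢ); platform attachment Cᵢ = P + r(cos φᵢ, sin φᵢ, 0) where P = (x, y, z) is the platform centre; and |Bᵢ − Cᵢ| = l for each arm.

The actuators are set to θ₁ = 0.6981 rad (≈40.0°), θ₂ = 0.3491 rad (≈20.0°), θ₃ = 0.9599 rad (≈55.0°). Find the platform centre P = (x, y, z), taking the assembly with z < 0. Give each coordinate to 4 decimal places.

(-0.0018, 0.0542, -0.2588)

O1 = (0.3149·cos0.0°, 0.3149·sin0.0°, -0.0964) = (0.3149, 0.0000, -0.0964)
arm 2 at φ=120.0°: (R−r)+L cos θ2 = 0.3410;  O2 = (-0.1705, 0.2953, -0.0513)
O3 = (0.2860·cos240.0°, 0.2860·sin240.0°, -0.1229) = (-0.1430, -0.2477, -0.1229)
|O₂|²−|O₁|² = 0.0104;  |O₃|²−|O₁|² = -0.0115
linear system: -0.9708x+0.5905y = 0.0104−0.0902z; -0.9159x+-0.4954y = -0.0115−-0.0529z
det = 1.0218;  x = 0.0016+0.0132z,  y = 0.0203+-0.1311z
into |P−O₁|² = l²: 1.0174z² + 0.1793z + -0.0217 = 0;  Δ = 0.1206;  z = -0.2588 or 0.0826 → z<0 root = -0.2588
x = -0.0018, y = 0.0542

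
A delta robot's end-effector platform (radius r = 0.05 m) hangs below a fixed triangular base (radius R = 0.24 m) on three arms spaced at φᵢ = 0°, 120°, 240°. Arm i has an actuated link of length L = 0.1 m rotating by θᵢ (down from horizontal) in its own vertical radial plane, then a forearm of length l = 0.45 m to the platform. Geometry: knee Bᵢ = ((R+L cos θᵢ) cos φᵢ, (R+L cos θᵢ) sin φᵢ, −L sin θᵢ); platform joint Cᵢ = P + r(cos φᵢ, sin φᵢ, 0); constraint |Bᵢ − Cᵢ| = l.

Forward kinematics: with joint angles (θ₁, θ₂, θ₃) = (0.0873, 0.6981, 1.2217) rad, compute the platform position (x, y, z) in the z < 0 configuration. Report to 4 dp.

(0.0927, 0.0522, -0.4100)

φ1=0.0°: virtual centre (0.2896, 0.0000, -0.0087), radius l
φ2=120.0°: virtual centre (-0.1333, 0.2309, -0.0643), radius l
O3 = (0.2242·cos240.0°, 0.2242·sin240.0°, -0.0940) = (-0.1121, -0.1942, -0.0940)
eliminate P² terms by subtracting sphere 1 from 2 and 3
linear system: -0.8458x+0.4618y = -0.0087−-0.1111z; -0.8034x+-0.3883y = -0.0249−-0.1705z
det = 0.6995;  x = 0.0213+-0.1742z,  y = 0.0200+-0.0785z
into |P−O₁|² = l²: 1.0365z² + 0.1078z + -0.1300 = 0;  Δ = 0.5507;  z = -0.4100 or 0.3059 → z<0 root = -0.4100
x = 0.0927, y = 0.0522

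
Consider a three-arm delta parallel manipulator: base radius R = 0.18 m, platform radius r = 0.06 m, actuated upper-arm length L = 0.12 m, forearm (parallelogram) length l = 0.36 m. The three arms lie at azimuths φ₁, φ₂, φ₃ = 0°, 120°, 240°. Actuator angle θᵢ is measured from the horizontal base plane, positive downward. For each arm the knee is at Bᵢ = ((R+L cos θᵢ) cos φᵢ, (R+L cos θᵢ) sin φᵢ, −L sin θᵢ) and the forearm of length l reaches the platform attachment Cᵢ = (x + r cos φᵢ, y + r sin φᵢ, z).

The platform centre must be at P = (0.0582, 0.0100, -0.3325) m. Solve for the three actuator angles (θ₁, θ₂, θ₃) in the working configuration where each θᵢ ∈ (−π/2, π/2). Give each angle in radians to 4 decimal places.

θ₁ = 0.1748, θ₂ = 0.6107, θ₃ = 0.6983

rotate P by −φ1: (0.0582, 0.0100, -0.3325)
  A cos θ + B sin θ = C:  0.0618·cos θ + -0.3325·sin θ = 0.0030
  √(A²+B²)=0.3382;  θ1 = -1.3870+1.5619 ≈ 0.1748
rotate P by −φ2: (-0.0204, -0.0554, -0.3325)
  A cos θ + B sin θ = C:  0.1404·cos θ + -0.3325·sin θ = -0.0756
  θ2 = atan2(B,A) + arccos(C/0.3609) = 0.6107
rotate P by −φ3: (-0.0378, 0.0454, -0.3325)
  e−x'=0.1578;  (l²−L²−(e−x')²−y'²−z²)/2L = -0.0929
  √(A²+B²)=0.3680;  θ3 = -1.1278+1.8261 ≈ 0.6983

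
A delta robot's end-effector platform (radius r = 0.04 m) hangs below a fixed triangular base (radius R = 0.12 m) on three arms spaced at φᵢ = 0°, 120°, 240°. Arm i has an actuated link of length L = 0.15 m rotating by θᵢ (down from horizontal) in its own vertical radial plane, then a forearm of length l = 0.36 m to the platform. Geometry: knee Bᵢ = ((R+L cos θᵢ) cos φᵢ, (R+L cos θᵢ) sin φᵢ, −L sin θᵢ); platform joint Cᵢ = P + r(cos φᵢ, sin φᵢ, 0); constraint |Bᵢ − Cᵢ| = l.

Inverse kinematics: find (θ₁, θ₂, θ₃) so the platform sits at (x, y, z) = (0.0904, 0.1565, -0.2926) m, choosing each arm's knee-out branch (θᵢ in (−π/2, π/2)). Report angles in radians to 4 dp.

θ₁ = -0.0001, θ₂ = 0.0003, θ₃ = 1.1344

φ1=0.0° → target in arm frame (0.0904, 0.1565)
  e−x'=-0.0104;  (l²−L²−(e−x')²−y'²−z²)/2L = -0.0104
  √(A²+B²)=0.2928;  θ1 = -1.6063+1.6063 ≈ -0.0001
φ2=120.0° → target in arm frame (0.0903, -0.1565)
  A cos θ + B sin θ = C:  -0.0103·cos θ + -0.2926·sin θ = -0.0104
  √(A²+B²)=0.2928;  θ2 = -1.6061+1.6064 ≈ 0.0003
φ3=240.0° → target in arm frame (-0.1807, 0.0000)
  A cos θ + B sin θ = C:  0.2607·cos θ + -0.2926·sin θ = -0.1550
  √(A²+B²)=0.3919;  θ3 = -0.8429+1.9774 ≈ 1.1344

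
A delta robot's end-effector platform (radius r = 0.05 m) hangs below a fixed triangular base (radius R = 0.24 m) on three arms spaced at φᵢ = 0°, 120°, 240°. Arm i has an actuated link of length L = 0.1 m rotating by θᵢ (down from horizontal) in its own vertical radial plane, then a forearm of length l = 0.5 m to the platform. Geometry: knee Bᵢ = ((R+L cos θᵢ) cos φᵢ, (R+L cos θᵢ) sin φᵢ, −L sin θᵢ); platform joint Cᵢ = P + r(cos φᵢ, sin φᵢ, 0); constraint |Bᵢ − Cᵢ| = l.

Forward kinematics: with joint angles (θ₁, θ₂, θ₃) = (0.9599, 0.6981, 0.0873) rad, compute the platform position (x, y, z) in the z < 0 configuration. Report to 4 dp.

(-0.0682, -0.0611, -0.4649)

O1 = (0.2474·cos0.0°, 0.2474·sin0.0°, -0.0819) = (0.2474, 0.0000, -0.0819)
φ2=120.0°: virtual centre (-0.1333, 0.2309, -0.0643), radius l
arm 3 at φ=240.0°: ρ3 = 0.2896;  O3 = (-0.1448, -0.2508, -0.0087)
subtract pairs → two planes through P
[-0.7613 0.4618 0.0353]·P = 0.0073;  [-0.7843 -0.5016 0.1464]·P = 0.0161
det = 0.7441;  x = -0.0149+0.1146z,  y = -0.0087+0.1126z
into |P−O₁|² = l²: 1.0258z² + 0.1017z + -0.1744 = 0;  Δ = 0.7261;  z = -0.4649 or 0.3657 → z<0 root = -0.4649
x = -0.0682, y = -0.0611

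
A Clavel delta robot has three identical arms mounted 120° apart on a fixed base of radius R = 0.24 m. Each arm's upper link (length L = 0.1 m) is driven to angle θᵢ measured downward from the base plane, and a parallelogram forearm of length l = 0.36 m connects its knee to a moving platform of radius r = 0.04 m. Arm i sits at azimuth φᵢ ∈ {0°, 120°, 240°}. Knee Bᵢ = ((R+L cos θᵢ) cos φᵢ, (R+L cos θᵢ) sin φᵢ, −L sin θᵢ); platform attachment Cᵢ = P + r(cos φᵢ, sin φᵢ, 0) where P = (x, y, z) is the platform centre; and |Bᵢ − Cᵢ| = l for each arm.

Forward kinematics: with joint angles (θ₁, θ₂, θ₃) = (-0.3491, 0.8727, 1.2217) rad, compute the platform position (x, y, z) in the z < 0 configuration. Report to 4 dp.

φ1=0.0°: virtual centre (0.2940, 0.0000, 0.0342), radius l
S2 = (0.2643·cos120.0°, 0.2643·sin120.0°, -0.0766) = (-0.1321, 0.2289, -0.0766)
φ3=240.0°: virtual centre (-0.1171, -0.2028, -0.0940), radius l
|S₂|²−|S₁|² = -0.0119;  |S₃|²−|S₁|² = -0.0239
linear system: -0.8522x+0.4577y = -0.0119−-0.2216z; -0.8221x+-0.4057y = -0.0239−-0.2563z
det = 0.7220;  x = 0.0218+-0.2870z,  y = 0.0147+-0.0502z
quadratic in z: (1.0849)z²+(0.0863)z+(-0.0542)=0, √Δ=0.4924 → z ∈ {-0.2667, 0.1871}; z = -0.2667 (taking z<0)
x = 0.0984, y = 0.0281

(0.0984, 0.0281, -0.2667)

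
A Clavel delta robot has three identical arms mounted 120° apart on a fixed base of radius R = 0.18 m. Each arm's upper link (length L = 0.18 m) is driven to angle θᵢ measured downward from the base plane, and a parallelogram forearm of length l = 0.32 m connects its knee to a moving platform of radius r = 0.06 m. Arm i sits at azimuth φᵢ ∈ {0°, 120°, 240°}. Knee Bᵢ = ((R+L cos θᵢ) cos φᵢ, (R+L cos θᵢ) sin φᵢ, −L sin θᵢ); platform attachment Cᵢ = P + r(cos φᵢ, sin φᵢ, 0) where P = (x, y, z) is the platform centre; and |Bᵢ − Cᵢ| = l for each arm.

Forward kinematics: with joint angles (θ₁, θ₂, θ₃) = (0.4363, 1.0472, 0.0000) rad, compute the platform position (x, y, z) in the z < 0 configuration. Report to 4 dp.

(0.0192, -0.1052, -0.2233)

φ1=0.0°: virtual centre (0.2831, 0.0000, -0.0761), radius l
φ2=120.0°: virtual centre (-0.1050, 0.1819, -0.1559), radius l
arm 3 at φ=240.0°: e+L cos θ3 = 0.3000;  O3 = (-0.1500, -0.2598, 0.0000)
subtract pairs → two planes through P
linear system: -0.7763x+0.3637y = -0.0176−-0.1596z; -0.8663x+-0.5196y = 0.0040−0.1521z
det = 0.7185;  x = 0.0106+-0.0384z,  y = -0.0255+0.3569z
sphere 1 gives Az²+Bz+C=0 with A=1.1288, B=0.1549, C=-0.0217;  B²−4AC=0.1220;  roots -0.2233, 0.0861;  negative root z = -0.2233
x = 0.0192, y = -0.1052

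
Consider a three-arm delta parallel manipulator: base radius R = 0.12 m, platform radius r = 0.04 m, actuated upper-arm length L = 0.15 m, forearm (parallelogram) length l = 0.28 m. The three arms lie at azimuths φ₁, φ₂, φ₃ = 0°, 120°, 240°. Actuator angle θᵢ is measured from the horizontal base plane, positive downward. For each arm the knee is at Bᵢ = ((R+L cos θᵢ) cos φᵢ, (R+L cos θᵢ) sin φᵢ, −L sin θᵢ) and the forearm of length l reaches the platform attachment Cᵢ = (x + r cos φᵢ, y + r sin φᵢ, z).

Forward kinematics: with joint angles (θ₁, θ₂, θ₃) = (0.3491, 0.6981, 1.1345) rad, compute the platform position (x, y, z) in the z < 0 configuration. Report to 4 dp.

φ1=0.0°: virtual centre (0.2210, 0.0000, -0.0513), radius l
φ2=120.0°: virtual centre (-0.0975, 0.1688, -0.0964), radius l
O3 = (0.1434·cos240.0°, 0.1434·sin240.0°, -0.1359) = (-0.0717, -0.1242, -0.1359)
subtract pairs → two planes through P
linear system: -0.6368x+0.3376y = -0.0042−-0.0902z; -0.5853x+-0.2484y = -0.0124−-0.1693z
det = 0.3557;  x = 0.0147+-0.2236z,  y = 0.0154+-0.1546z
sphere 1 gives Az²+Bz+C=0 with A=1.0739, B=0.1901, C=-0.0330;  B²−4AC=0.1778;  roots -0.2849, 0.1078;  negative root z = -0.2849
x = 0.0784, y = 0.0594

(0.0784, 0.0594, -0.2849)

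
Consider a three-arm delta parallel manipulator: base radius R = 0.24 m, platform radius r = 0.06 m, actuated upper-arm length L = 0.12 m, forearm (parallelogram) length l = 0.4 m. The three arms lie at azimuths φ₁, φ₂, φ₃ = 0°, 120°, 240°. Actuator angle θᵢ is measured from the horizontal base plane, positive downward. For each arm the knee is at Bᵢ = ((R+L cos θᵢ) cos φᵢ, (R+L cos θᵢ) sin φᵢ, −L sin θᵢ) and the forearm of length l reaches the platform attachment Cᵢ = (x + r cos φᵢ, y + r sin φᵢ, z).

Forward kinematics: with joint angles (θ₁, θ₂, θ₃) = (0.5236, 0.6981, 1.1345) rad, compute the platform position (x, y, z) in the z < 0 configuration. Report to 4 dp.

O1 = (0.2839·cos0.0°, 0.2839·sin0.0°, -0.0600) = (0.2839, 0.0000, -0.0600)
φ2=120.0°: virtual centre (-0.1360, 0.2355, -0.0771), radius l
φ3=240.0°: virtual centre (-0.1154, -0.1998, -0.1088), radius l
|O₂|²−|O₁|² = -0.0043;  |O₃|²−|O₁|² = -0.0192
linear system: -0.8398x+0.4710y = -0.0043−-0.0343z; -0.7986x+-0.3996y = -0.0192−-0.0975z
Cramer: x(z) = 0.0151-0.0838z;  y(z) = 0.0178-0.0766z
sphere 1 gives Az²+Bz+C=0 with A=1.0129, B=0.1623, C=-0.0838;  B²−4AC=0.3659;  roots -0.3787, 0.2185;  negative root z = -0.3787
x = 0.0468, y = 0.0468

(0.0468, 0.0468, -0.3787)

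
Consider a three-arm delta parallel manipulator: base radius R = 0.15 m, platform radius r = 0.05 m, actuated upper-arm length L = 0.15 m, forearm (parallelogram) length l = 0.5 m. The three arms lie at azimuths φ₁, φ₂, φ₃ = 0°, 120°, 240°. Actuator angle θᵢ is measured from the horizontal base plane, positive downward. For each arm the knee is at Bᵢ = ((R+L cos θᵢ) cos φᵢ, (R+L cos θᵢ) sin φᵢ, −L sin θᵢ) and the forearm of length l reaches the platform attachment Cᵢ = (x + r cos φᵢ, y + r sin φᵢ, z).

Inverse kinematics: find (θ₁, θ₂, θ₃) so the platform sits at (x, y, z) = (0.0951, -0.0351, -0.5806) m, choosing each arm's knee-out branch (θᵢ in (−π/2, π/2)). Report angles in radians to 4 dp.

rotate P by −φ1: (0.0951, -0.0351, -0.5806)
  e−x'=0.0049;  (l²−L²−(e−x')²−y'²−z²)/2L = -0.3695
  √(A²+B²)=0.5806;  θ1 = -1.5624+2.2606 ≈ 0.6983
φ2=120.0° → target in arm frame (-0.0779, -0.0648)
  A cos θ + B sin θ = C:  0.1779·cos θ + -0.5806·sin θ = -0.4849
  γ=atan2(-0.5806,0.1779)=-1.2734;  ψ=arccos(-0.7985)=2.4955;  θ2=γ+ψ≈1.2221
arm 3 (φ=240.0°): x'=-0.0172, y'=0.0999
  A cos θ + B sin θ = C:  0.1172·cos θ + -0.5806·sin θ = -0.4443
  γ=atan2(-0.5806,0.1172)=-1.3717;  ψ=arccos(-0.7502)=2.4192;  θ3=γ+ψ≈1.0475

θ₁ = 0.6983, θ₂ = 1.2221, θ₃ = 1.0475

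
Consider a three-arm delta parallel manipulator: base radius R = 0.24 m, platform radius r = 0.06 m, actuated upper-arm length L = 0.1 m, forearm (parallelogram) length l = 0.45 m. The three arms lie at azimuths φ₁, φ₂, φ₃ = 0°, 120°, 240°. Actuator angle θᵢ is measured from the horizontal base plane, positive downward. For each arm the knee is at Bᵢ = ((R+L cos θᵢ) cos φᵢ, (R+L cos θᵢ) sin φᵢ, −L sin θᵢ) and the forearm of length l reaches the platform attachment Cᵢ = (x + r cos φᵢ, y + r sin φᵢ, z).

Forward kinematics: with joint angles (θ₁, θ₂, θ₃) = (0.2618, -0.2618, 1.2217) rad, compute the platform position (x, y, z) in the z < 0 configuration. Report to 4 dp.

(0.0309, 0.1352, -0.3778)

arm 1 at φ=0.0°: e+L cos θ1 = 0.2766;  O1 = (0.2766, 0.0000, -0.0259)
φ2=120.0°: virtual centre (-0.1383, 0.2395, 0.0259), radius l
O3 = (0.2142·cos240.0°, 0.2142·sin240.0°, -0.0940) = (-0.1071, -0.1855, -0.0940)
|O₂|²−|O₁|² = 0.0000;  |O₃|²−|O₁|² = -0.0225
linear system: -0.8298x+0.4791y = 0.0000−0.1035z; -0.7674x+-0.3710y = -0.0225−-0.1362z
det = 0.6755;  x = 0.0159+-0.0397z,  y = 0.0276+-0.2849z
quadratic in z: (1.0827)z²+(0.0567)z+(-0.1331)=0, √Δ=0.7614 → z ∈ {-0.3778, 0.3254}; z = -0.3778 (taking z<0)
x = 0.0309, y = 0.1352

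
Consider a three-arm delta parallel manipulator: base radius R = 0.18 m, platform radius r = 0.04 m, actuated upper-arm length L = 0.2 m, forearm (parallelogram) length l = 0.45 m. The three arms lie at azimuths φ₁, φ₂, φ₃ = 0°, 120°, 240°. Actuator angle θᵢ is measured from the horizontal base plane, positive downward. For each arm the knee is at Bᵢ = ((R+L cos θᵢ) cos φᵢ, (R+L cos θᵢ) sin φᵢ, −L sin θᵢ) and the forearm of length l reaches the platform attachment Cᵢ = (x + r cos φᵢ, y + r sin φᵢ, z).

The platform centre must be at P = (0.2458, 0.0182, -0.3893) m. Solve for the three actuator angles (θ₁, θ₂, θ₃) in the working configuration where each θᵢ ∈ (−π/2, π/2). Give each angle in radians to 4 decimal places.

arm 1 (φ=0.0°): x'=0.2458, y'=0.0182
  A=-0.1058, B=-0.3893, C=(l²−L²−A²−y'²−z²)/(2L)=-0.0014
  γ=atan2(-0.3893,-0.1058)=-1.8362;  ψ=arccos(-0.0036)=1.5744;  θ1=γ+ψ≈-0.2618
arm 2 (φ=120.0°): x'=-0.1071, y'=-0.2220
  e−x'=0.2471;  (l²−L²−(e−x')²−y'²−z²)/2L = -0.2485
  γ=atan2(-0.3893,0.2471)=-1.0052;  ψ=arccos(-0.5389)=2.1399;  θ2=γ+ψ≈1.1348
arm 3 (φ=240.0°): x'=-0.1387, y'=0.2038
  e−x'=0.2787;  (l²−L²−(e−x')²−y'²−z²)/2L = -0.2706
  √(A²+B²)=0.4788;  θ3 = -0.9495+2.1714 ≈ 1.2219

θ₁ = -0.2618, θ₂ = 1.1348, θ₃ = 1.2219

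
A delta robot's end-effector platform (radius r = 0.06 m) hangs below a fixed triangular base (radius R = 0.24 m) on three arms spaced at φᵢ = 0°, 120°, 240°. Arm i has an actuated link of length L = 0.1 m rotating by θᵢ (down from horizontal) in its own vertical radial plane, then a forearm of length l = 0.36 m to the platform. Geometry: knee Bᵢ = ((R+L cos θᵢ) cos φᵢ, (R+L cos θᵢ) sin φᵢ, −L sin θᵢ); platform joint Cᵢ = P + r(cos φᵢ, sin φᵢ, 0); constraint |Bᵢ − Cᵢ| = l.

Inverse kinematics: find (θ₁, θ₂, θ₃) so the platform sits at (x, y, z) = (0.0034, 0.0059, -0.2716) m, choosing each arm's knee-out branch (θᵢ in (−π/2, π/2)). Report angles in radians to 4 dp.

θ₁ = 0.3491, θ₂ = 0.3490, θ₃ = 0.4359

arm 1 (φ=0.0°): x'=0.0034, y'=0.0059
  A=0.1766, B=-0.2716, C=(l²−L²−A²−y'²−z²)/(2L)=0.0731
  θ1 = atan2(B,A) + arccos(C/0.3240) = 0.3491
arm 2 (φ=120.0°): x'=0.0034, y'=-0.0059
  A=0.1766, B=-0.2716, C=(l²−L²−A²−y'²−z²)/(2L)=0.0731
  √(A²+B²)=0.3240;  θ2 = -0.9943+1.3433 ≈ 0.3490
rotate P by −φ3: (-0.0068, 0.0000, -0.2716)
  A=0.1868, B=-0.2716, C=(l²−L²−A²−y'²−z²)/(2L)=0.0547
  θ3 = atan2(B,A) + arccos(C/0.3296) = 0.4359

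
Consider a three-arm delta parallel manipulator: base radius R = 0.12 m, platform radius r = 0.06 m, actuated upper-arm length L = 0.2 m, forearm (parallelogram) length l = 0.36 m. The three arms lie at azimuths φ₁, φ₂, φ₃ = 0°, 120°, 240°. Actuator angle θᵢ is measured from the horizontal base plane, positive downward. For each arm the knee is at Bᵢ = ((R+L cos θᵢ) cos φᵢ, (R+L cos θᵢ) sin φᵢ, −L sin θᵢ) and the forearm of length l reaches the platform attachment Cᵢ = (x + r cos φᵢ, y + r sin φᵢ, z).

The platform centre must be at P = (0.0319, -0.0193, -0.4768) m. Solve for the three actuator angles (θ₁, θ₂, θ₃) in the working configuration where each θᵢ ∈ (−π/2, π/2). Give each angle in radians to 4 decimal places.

arm 1 (φ=0.0°): x'=0.0319, y'=-0.0193
  e−x'=0.0281;  (l²−L²−(e−x')²−y'²−z²)/2L = -0.3473
  θ1 = atan2(B,A) + arccos(C/0.4776) = 0.8729
arm 2 (φ=120.0°): x'=-0.0327, y'=-0.0180
  A=0.0927, B=-0.4768, C=(l²−L²−A²−y'²−z²)/(2L)=-0.3666
  √(A²+B²)=0.4857;  θ2 = -1.3788+2.4261 ≈ 1.0473
arm 3 (φ=240.0°): x'=0.0008, y'=0.0373
  A cos θ + B sin θ = C:  0.0592·cos θ + -0.4768·sin θ = -0.3566
  √(A²+B²)=0.4805;  θ3 = -1.4472+2.4071 ≈ 0.9599

θ₁ = 0.8729, θ₂ = 1.0473, θ₃ = 0.9599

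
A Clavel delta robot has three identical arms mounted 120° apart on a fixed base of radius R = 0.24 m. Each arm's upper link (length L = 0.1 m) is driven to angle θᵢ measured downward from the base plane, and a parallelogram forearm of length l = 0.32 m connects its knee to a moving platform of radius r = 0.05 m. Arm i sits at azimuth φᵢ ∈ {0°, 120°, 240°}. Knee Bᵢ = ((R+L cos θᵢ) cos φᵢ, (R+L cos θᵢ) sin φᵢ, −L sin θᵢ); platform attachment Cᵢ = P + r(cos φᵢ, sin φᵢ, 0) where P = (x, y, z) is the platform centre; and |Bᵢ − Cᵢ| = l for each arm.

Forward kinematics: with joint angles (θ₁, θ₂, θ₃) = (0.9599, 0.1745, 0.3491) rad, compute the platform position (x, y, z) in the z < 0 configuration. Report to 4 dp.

O1 = (0.2474·cos0.0°, 0.2474·sin0.0°, -0.0819) = (0.2474, 0.0000, -0.0819)
O2 = (0.2885·cos120.0°, 0.2885·sin120.0°, -0.0174) = (-0.1442, 0.2498, -0.0174)
φ3=240.0°: virtual centre (-0.1420, -0.2459, -0.0342), radius l
|O₂|²−|O₁|² = 0.0156;  |O₃|²−|O₁|² = 0.0139
linear system: -0.7832x+0.4997y = 0.0156−0.1291z; -0.7787x+-0.4918y = 0.0139−0.0954z
Cramer: x(z) = -0.0189+0.1436z;  y(z) = 0.0016-0.0333z
quadratic in z: (1.0217)z²+(0.0873)z+(-0.0248)=0, √Δ=0.3301 → z ∈ {-0.2042, 0.1188}; z = -0.2042 (taking z<0)
x = -0.0482, y = 0.0084

(-0.0482, 0.0084, -0.2042)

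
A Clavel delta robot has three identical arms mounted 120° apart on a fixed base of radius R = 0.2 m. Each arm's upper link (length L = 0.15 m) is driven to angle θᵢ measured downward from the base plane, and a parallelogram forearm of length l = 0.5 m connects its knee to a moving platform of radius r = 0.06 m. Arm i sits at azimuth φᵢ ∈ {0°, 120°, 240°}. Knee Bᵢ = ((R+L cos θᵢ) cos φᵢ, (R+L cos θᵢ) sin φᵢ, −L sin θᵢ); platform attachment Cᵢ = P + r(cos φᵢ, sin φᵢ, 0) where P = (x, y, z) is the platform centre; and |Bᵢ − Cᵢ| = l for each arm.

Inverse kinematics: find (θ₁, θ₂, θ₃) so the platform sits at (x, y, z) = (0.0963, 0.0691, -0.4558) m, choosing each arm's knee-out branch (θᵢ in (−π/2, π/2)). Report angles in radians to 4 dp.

arm 1 (φ=0.0°): x'=0.0963, y'=0.0691
  A cos θ + B sin θ = C:  0.0437·cos θ + -0.4558·sin θ = 0.0435
  √(A²+B²)=0.4579;  θ1 = -1.4752+1.4756 ≈ 0.0004
φ2=120.0° → target in arm frame (0.0117, -0.1179)
  e−x'=0.1283;  (l²−L²−(e−x')²−y'²−z²)/2L = -0.0354
  γ=atan2(-0.4558,0.1283)=-1.2964;  ψ=arccos(-0.0748)=1.6457;  θ2=γ+ψ≈0.3493
φ3=240.0° → target in arm frame (-0.1080, 0.0488)
  e−x'=0.2480;  (l²−L²−(e−x')²−y'²−z²)/2L = -0.1471
  θ3 = atan2(B,A) + arccos(C/0.5189) = 0.7858

θ₁ = 0.0004, θ₂ = 0.3493, θ₃ = 0.7858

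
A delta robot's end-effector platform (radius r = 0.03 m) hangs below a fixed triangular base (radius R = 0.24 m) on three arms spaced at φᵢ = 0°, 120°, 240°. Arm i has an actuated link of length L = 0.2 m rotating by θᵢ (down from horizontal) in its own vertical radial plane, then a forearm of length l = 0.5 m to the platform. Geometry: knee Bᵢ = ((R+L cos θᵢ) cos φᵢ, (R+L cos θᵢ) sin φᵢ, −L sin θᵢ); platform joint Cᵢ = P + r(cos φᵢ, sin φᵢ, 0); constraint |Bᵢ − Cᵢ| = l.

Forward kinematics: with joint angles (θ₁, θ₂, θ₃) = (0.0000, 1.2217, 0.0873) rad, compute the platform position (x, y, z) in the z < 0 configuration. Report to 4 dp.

arm 1 at φ=0.0°: ρ1 = 0.4100;  O1 = (0.4100, 0.0000, 0.0000)
φ2=120.0°: virtual centre (-0.1392, 0.2411, -0.1879), radius l
φ3=240.0°: virtual centre (-0.2046, -0.3544, -0.0174), radius l
|O₂|²−|O₁|² = -0.0553;  |O₃|²−|O₁|² = -0.0003
linear system: -1.0984x+0.4822y = -0.0553−-0.3759z; -1.2292x+-0.7088y = -0.0003−-0.0349z
det = 1.3713;  x = 0.0287+-0.2065z,  y = -0.0493+0.3090z
quadratic in z: (1.1381)z²+(0.1271)z+(-0.1022)=0, √Δ=0.6937 → z ∈ {-0.3606, 0.2489}; z = -0.3606 (taking z<0)
x = 0.1032, y = -0.1607

(0.1032, -0.1607, -0.3606)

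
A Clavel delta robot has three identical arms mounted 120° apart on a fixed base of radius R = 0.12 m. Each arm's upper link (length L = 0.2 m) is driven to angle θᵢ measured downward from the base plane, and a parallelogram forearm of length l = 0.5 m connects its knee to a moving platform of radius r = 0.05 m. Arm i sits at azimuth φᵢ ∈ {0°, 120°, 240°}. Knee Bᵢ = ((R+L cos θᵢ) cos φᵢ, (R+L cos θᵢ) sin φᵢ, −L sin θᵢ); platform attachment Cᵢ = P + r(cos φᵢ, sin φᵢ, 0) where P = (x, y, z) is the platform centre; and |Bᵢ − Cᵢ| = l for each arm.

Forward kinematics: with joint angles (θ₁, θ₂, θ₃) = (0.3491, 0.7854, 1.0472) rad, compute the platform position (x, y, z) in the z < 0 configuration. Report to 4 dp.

arm 1 at φ=0.0°: (R−r)+L cos θ1 = 0.2579;  O1 = (0.2579, 0.0000, -0.0684)
O2 = (0.2114·cos120.0°, 0.2114·sin120.0°, -0.1414) = (-0.1057, 0.1831, -0.1414)
arm 3 at φ=240.0°: (R−r)+L cos θ3 = 0.1700;  O3 = (-0.0850, -0.1472, -0.1732)
subtract pairs → two planes through P
linear system: -0.7273x+0.3662y = -0.0065−-0.1460z; -0.6859x+-0.2944y = -0.0123−-0.2096z
Cramer: x(z) = 0.0138-0.2573z;  y(z) = 0.0096-0.1124z
into |P−O₁|² = l²: 1.0789z² + 0.2603z + -0.1856 = 0;  Δ = 0.8688;  z = -0.5526 or 0.3114 → z<0 root = -0.5526
x = 0.1560, y = 0.0717

(0.1560, 0.0717, -0.5526)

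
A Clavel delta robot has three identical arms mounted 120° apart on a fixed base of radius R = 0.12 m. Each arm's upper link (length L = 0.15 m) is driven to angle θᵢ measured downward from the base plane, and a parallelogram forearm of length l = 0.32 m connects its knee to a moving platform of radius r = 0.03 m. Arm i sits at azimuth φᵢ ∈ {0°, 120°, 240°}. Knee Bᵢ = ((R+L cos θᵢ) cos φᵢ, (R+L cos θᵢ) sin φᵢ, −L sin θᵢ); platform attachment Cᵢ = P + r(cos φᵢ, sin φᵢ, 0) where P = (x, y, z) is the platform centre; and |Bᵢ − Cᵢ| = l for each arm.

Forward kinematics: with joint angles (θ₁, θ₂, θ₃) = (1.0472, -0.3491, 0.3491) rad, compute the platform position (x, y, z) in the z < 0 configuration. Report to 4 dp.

φ1=0.0°: virtual centre (0.1650, 0.0000, -0.1299), radius l
φ2=120.0°: virtual centre (-0.1155, 0.2000, 0.0513), radius l
arm 3 at φ=240.0°: (R−r)+L cos θ3 = 0.2310;  S3 = (-0.1155, -0.2000, -0.0513)
|S₂|²−|S₁|² = 0.0119;  |S₃|²−|S₁|² = 0.0119
plane₁₂: -0.5610x+0.4000y+0.3624z = 0.0119
det = 0.4488;  x = -0.0212+0.4632z,  y = 0.0000+-0.2565z
quadratic in z: (1.2803)z²+(0.0874)z+(-0.0509)=0, √Δ=0.5178 → z ∈ {-0.2363, 0.1681}; z = -0.2363 (taking z<0)
x = -0.1306, y = 0.0606

(-0.1306, 0.0606, -0.2363)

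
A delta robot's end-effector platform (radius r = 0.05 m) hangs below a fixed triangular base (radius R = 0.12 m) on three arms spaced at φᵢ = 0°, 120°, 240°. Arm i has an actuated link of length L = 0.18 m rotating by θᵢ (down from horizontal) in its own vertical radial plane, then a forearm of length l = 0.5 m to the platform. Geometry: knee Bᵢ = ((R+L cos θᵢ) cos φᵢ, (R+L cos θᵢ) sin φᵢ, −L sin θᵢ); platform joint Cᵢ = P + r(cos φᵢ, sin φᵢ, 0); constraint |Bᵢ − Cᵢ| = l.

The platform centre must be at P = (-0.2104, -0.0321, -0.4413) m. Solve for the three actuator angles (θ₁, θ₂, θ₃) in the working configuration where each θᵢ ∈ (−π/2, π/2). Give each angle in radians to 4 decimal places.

θ₁ = 0.8726, θ₂ = 0.0873, θ₃ = -0.0874

arm 1 (φ=0.0°): x'=-0.2104, y'=-0.0321
  A=0.2804, B=-0.4413, C=(l²−L²−A²−y'²−z²)/(2L)=-0.1578
  √(A²+B²)=0.5228;  θ1 = -1.0048+1.8773 ≈ 0.8726
arm 2 (φ=120.0°): x'=0.0774, y'=0.1983
  A=-0.0074, B=-0.4413, C=(l²−L²−A²−y'²−z²)/(2L)=-0.0459
  θ2 = atan2(B,A) + arccos(C/0.4414) = 0.0873
arm 3 (φ=240.0°): x'=0.1330, y'=-0.1662
  e−x'=-0.0630;  (l²−L²−(e−x')²−y'²−z²)/2L = -0.0242
  γ=atan2(-0.4413,-0.0630)=-1.7126;  ψ=arccos(-0.0544)=1.6252;  θ3=γ+ψ≈-0.0874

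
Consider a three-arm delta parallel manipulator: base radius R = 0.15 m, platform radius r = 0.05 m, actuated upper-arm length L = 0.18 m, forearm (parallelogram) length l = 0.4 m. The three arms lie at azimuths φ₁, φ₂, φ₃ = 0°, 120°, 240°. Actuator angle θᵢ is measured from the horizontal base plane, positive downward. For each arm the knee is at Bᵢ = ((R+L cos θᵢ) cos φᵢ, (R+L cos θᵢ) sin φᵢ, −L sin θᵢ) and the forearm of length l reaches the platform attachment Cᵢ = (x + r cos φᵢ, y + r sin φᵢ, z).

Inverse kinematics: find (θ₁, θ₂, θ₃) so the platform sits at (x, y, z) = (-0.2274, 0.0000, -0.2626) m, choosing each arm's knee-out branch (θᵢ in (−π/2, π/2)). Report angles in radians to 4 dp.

θ₁ = 1.2219, θ₂ = -0.2614, θ₃ = -0.2614

rotate P by −φ1: (-0.2274, 0.0000, -0.2626)
  A=0.3274, B=-0.2626, C=(l²−L²−A²−y'²−z²)/(2L)=-0.1349
  γ=atan2(-0.2626,0.3274)=-0.6760;  ψ=arccos(-0.3213)=1.8979;  θ1=γ+ψ≈1.2219
φ2=120.0° → target in arm frame (0.1137, 0.1969)
  A=-0.0137, B=-0.2626, C=(l²−L²−A²−y'²−z²)/(2L)=0.0546
  γ=atan2(-0.2626,-0.0137)=-1.6229;  ψ=arccos(0.2078)=1.3615;  θ2=γ+ψ≈-0.2614
rotate P by −φ3: (0.1137, -0.1969, -0.2626)
  A=-0.0137, B=-0.2626, C=(l²−L²−A²−y'²−z²)/(2L)=0.0546
  θ3 = atan2(B,A) + arccos(C/0.2630) = -0.2614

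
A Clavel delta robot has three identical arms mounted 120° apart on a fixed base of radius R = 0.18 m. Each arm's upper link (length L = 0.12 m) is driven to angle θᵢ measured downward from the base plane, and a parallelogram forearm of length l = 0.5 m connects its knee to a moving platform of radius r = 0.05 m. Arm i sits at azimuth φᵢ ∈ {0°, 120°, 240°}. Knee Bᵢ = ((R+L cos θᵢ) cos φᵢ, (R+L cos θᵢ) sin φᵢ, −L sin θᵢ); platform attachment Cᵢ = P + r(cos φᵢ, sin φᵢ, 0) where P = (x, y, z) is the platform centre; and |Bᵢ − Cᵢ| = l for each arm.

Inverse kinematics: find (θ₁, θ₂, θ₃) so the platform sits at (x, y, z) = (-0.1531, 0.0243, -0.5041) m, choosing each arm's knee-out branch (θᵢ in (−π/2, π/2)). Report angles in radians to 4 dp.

θ₁ = 1.3088, θ₂ = 0.3491, θ₃ = 0.5237

rotate P by −φ1: (-0.1531, 0.0243, -0.5041)
  e−x'=0.2831;  (l²−L²−(e−x')²−y'²−z²)/2L = -0.4136
  γ=atan2(-0.5041,0.2831)=-1.0591;  ψ=arccos(-0.7153)=2.3678;  θ1=γ+ψ≈1.3088
rotate P by −φ2: (0.0976, 0.1204, -0.5041)
  A=0.0324, B=-0.5041, C=(l²−L²−A²−y'²−z²)/(2L)=-0.1420
  √(A²+B²)=0.5051;  θ2 = -1.5066+1.8557 ≈ 0.3491
rotate P by −φ3: (0.0555, -0.1447, -0.5041)
  A=0.0745, B=-0.5041, C=(l²−L²−A²−y'²−z²)/(2L)=-0.1876
  θ3 = atan2(B,A) + arccos(C/0.5096) = 0.5237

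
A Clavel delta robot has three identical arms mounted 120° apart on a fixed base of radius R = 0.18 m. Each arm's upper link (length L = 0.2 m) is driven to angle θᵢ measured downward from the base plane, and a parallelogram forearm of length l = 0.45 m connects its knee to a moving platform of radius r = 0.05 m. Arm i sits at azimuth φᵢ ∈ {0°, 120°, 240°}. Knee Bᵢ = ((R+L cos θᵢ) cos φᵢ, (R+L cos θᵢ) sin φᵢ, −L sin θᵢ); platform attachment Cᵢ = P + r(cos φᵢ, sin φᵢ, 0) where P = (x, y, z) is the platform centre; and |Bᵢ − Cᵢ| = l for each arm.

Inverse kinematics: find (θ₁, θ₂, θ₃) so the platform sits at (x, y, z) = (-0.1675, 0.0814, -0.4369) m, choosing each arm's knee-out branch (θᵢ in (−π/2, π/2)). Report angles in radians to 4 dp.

φ1=0.0° → target in arm frame (-0.1675, 0.0814)
  A cos θ + B sin θ = C:  0.2975·cos θ + -0.4369·sin θ = -0.3088
  γ=atan2(-0.4369,0.2975)=-0.9730;  ψ=arccos(-0.5842)=2.1947;  θ1=γ+ψ≈1.2217
φ2=120.0° → target in arm frame (0.1542, 0.1044)
  A=-0.0242, B=-0.4369, C=(l²−L²−A²−y'²−z²)/(2L)=-0.0997
  θ2 = atan2(B,A) + arccos(C/0.4376) = 0.1743
φ3=240.0° → target in arm frame (0.0133, -0.1858)
  e−x'=0.1167;  (l²−L²−(e−x')²−y'²−z²)/2L = -0.1913
  γ=atan2(-0.4369,0.1167)=-1.3097;  ψ=arccos(-0.4230)=2.0076;  θ3=γ+ψ≈0.6979

θ₁ = 1.2217, θ₂ = 0.1743, θ₃ = 0.6979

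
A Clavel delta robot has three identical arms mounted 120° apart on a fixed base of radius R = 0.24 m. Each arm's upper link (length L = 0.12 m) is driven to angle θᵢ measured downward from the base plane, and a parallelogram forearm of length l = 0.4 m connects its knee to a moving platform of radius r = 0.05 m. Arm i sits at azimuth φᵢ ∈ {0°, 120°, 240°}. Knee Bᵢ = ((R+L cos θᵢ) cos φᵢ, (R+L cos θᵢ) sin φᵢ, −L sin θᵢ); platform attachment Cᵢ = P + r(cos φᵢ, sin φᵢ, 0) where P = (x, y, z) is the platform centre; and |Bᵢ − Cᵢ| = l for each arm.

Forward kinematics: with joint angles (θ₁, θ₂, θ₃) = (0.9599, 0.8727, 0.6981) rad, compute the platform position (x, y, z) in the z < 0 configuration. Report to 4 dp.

(-0.0206, -0.0175, -0.3840)

φ1=0.0°: virtual centre (0.2588, 0.0000, -0.0983), radius l
arm 2 at φ=120.0°: (R−r)+L cos θ2 = 0.2671;  O2 = (-0.1336, 0.2313, -0.0919)
arm 3 at φ=240.0°: (R−r)+L cos θ3 = 0.2819;  O3 = (-0.1410, -0.2442, -0.0771)
|O₂|²−|O₁|² = 0.0032;  |O₃|²−|O₁|² = 0.0088
[-0.7848 0.4627 0.0127]·P = 0.0032;  [-0.7996 -0.4883 0.0423]·P = 0.0088
det = 0.7532;  x = -0.0074+0.0343z,  y = -0.0058+0.0306z
sphere 1 gives Az²+Bz+C=0 with A=1.0021, B=0.1780, C=-0.0794;  B²−4AC=0.3500;  roots -0.3840, 0.2064;  negative root z = -0.3840
x = -0.0206, y = -0.0175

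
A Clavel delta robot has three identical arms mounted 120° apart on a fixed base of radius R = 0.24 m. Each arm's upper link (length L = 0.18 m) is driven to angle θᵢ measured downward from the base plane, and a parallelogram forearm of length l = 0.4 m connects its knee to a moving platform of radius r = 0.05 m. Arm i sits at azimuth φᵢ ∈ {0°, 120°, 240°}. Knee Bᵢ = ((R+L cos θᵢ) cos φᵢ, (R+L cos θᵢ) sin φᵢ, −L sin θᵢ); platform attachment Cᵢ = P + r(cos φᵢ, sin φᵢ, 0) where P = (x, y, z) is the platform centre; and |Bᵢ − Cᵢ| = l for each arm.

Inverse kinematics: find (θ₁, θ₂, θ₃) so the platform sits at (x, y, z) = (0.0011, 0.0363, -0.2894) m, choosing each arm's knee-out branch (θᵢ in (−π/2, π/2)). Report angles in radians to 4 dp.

θ₁ = 0.5232, θ₂ = 0.3493, θ₃ = 0.6980

rotate P by −φ1: (0.0011, 0.0363, -0.2894)
  A cos θ + B sin θ = C:  0.1889·cos θ + -0.2894·sin θ = 0.0190
  γ=atan2(-0.2894,0.1889)=-0.9925;  ψ=arccos(0.0550)=1.5157;  θ1=γ+ψ≈0.5232
φ2=120.0° → target in arm frame (0.0309, -0.0191)
  A=0.1591, B=-0.2894, C=(l²−L²−A²−y'²−z²)/(2L)=0.0505
  θ2 = atan2(B,A) + arccos(C/0.3303) = 0.3493
rotate P by −φ3: (-0.0320, -0.0172, -0.2894)
  A cos θ + B sin θ = C:  0.2220·cos θ + -0.2894·sin θ = -0.0159
  θ3 = atan2(B,A) + arccos(C/0.3647) = 0.6980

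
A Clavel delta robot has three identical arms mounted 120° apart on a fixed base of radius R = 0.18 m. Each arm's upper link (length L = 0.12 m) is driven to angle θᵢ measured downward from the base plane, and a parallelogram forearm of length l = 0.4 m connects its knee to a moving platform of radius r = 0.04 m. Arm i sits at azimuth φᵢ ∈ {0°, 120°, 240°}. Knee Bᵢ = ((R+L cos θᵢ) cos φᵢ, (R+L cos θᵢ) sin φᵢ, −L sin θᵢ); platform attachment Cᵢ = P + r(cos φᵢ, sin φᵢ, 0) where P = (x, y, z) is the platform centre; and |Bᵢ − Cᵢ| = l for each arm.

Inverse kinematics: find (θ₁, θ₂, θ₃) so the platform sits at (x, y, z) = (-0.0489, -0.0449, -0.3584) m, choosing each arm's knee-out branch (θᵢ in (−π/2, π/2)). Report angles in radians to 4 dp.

φ1=0.0° → target in arm frame (-0.0489, -0.0449)
  A cos θ + B sin θ = C:  0.1889·cos θ + -0.3584·sin θ = -0.0856
  θ1 = atan2(B,A) + arccos(C/0.4051) = 0.6980
φ2=120.0° → target in arm frame (-0.0144, 0.0648)
  e−x'=0.1544;  (l²−L²−(e−x')²−y'²−z²)/2L = -0.0454
  θ2 = atan2(B,A) + arccos(C/0.3903) = 0.5235
φ3=240.0° → target in arm frame (0.0633, -0.0199)
  A cos θ + B sin θ = C:  0.0767·cos θ + -0.3584·sin θ = 0.0453
  √(A²+B²)=0.3665;  θ3 = -1.3601+1.4468 ≈ 0.0868

θ₁ = 0.6980, θ₂ = 0.5235, θ₃ = 0.0868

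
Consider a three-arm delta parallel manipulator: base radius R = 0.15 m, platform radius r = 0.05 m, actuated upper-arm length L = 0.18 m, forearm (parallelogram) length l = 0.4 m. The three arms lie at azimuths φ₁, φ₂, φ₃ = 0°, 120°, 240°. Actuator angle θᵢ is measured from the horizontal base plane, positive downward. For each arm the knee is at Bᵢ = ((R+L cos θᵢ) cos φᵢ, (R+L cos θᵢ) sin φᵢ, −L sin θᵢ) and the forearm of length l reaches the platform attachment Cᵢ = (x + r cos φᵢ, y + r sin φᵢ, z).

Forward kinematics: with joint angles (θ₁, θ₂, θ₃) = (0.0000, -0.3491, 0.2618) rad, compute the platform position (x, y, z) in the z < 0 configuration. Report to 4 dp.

centre 1 = (0.2800·cos0.0°, 0.2800·sin0.0°, 0.0000) = (0.2800, 0.0000, 0.0000)
φ2=120.0°: virtual centre (-0.1346, 0.2331, 0.0616), radius l
arm 3 at φ=240.0°: ρ3 = 0.2739;  centre 3 = (-0.1369, -0.2372, -0.0466)
|centre ₂|²−|centre ₁|² = -0.0022;  |centre ₃|²−|centre ₁|² = -0.0012
[-0.8291 0.4662 0.1231]·P = -0.0022;  [-0.8339 -0.4744 -0.0932]·P = -0.0012
det = 0.7820;  x = 0.0020+0.0191z,  y = -0.0010+-0.2301z
quadratic in z: (1.0533)z²+(-0.0102)z+(-0.0827)=0, √Δ=0.5905 → z ∈ {-0.2755, 0.2851}; z = -0.2755 (taking z<0)
x = -0.0032, y = 0.0624

(-0.0032, 0.0624, -0.2755)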